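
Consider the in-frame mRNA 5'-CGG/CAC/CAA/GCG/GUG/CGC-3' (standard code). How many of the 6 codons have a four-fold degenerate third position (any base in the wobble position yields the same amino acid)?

4

Codon 1 CGG (Arg): third position 4-fold.
Codon 2 CAC (His): third position 2-fold.
Codon 3 CAA (Gln): third position 2-fold.
Codon 4 GCG (Ala): third position 4-fold.
Codon 5 GUG (Val): third position 4-fold.
Codon 6 CGC (Arg): third position 4-fold.
Four-fold degenerate third positions: 4.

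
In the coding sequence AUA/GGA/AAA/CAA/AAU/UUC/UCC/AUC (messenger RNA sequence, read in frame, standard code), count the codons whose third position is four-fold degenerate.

Codon 1 AUA (Ile): third position 3-fold.
Codon 2 GGA (Gly): third position 4-fold.
Codon 3 AAA (Lys): third position 2-fold.
Codon 4 CAA (Gln): third position 2-fold.
Codon 5 AAU (Asn): third position 2-fold.
Codon 6 UUC (Phe): third position 2-fold.
Codon 7 UCC (Ser): third position 4-fold.
Codon 8 AUC (Ile): third position 3-fold.
Four-fold degenerate third positions: 2.

2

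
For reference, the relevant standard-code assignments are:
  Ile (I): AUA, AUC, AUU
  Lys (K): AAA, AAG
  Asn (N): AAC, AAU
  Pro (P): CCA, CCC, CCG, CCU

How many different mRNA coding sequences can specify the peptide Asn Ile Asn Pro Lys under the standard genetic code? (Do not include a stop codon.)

96

Asn: 2 codons.
Ile: 3 codons.
Asn: 2 codons.
Pro: 4 codons.
Lys: 2 codons.
2 × 3 × 2 × 4 × 2 = 96.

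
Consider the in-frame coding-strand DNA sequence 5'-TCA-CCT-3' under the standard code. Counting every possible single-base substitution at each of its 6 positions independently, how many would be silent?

6

Codon 1 (TCA, Ser): 3 synonymous substitutions.
Codon 2 (CCT, Pro): 3 synonymous substitutions.
Total: 3 + 3 = 6.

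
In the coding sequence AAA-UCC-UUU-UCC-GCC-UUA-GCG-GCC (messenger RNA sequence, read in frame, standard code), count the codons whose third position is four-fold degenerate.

Codon 1 AAA (Lys): third position 2-fold.
Codon 2 UCC (Ser): third position 4-fold.
Codon 3 UUU (Phe): third position 2-fold.
Codon 4 UCC (Ser): third position 4-fold.
Codon 5 GCC (Ala): third position 4-fold.
Codon 6 UUA (Leu): third position 2-fold.
Codon 7 GCG (Ala): third position 4-fold.
Codon 8 GCC (Ala): third position 4-fold.
Four-fold degenerate third positions: 5.

5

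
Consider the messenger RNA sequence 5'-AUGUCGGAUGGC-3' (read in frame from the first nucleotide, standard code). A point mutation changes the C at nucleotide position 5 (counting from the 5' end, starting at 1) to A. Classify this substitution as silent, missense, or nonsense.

nonsense

Position 5 falls in codon 2: UCG → Ser.
After the substitution the codon is UAG → Stop.
The new codon is a stop codon, so this is a nonsense mutation.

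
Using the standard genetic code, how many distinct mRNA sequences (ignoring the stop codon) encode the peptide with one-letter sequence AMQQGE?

Ala: 4 codons.
Met: 1 codon.
Gln: 2 codons.
Gln: 2 codons.
Gly: 4 codons.
Glu: 2 codons.
4 × 1 × 2 × 2 × 4 × 2 = 128.

128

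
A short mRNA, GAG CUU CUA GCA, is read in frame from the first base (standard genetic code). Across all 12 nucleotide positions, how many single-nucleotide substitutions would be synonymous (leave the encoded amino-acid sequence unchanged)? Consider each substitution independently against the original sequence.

Codon 1 (GAG, Glu): 1 synonymous substitution.
Codon 2 (CUU, Leu): 3 synonymous substitutions.
Codon 3 (CUA, Leu): 4 synonymous substitutions.
Codon 4 (GCA, Ala): 3 synonymous substitutions.
Total: 1 + 3 + 4 + 3 = 11.

11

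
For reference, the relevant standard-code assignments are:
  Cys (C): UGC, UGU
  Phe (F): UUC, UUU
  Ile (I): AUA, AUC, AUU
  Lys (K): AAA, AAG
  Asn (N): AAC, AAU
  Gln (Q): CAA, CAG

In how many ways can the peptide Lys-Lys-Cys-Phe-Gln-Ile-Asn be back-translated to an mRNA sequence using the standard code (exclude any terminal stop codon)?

192

Lys: 2 codons.
Lys: 2 codons.
Cys: 2 codons.
Phe: 2 codons.
Gln: 2 codons.
Ile: 3 codons.
Asn: 2 codons.
2 × 2 × 2 × 2 × 2 × 3 × 2 = 192.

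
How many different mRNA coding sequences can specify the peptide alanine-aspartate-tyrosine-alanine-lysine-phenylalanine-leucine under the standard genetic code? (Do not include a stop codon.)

1536

Ala: 4 codons.
Asp: 2 codons.
Tyr: 2 codons.
Ala: 4 codons.
Lys: 2 codons.
Phe: 2 codons.
Leu: 6 codons.
4 × 2 × 2 × 4 × 2 × 2 × 6 = 1536.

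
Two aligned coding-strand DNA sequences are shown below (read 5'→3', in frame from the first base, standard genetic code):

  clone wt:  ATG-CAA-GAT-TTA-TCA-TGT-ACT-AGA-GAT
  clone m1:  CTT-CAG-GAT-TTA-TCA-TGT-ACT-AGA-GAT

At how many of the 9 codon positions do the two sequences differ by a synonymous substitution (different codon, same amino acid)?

Codon 1: ATG Met / CTT Leu — nonsynonymous.
Codon 2: CAA Gln / CAG Gln — synonymous.
Codon 3: GAT Asp / GAT Asp — identical.
Codon 4: TTA Leu / TTA Leu — identical.
Codon 5: TCA Ser / TCA Ser — identical.
Codon 6: TGT Cys / TGT Cys — identical.
Codon 7: ACT Thr / ACT Thr — identical.
Codon 8: AGA Arg / AGA Arg — identical.
Codon 9: GAT Asp / GAT Asp — identical.
Synonymous differences: 1.

1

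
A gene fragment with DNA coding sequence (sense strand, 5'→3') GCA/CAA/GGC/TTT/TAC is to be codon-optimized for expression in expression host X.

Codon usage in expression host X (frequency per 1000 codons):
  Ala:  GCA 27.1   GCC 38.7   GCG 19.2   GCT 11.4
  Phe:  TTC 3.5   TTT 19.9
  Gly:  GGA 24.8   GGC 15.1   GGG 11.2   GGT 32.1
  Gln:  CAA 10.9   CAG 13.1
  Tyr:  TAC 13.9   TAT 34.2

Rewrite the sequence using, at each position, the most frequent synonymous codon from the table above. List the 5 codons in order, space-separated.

Codon 1 (Ala): best is GCC at 38.7.
Codon 2 (Gln): best is CAG at 13.1.
Codon 3 (Gly): best is GGT at 32.1.
Codon 4 (Phe): best is TTT at 19.9.
Codon 5 (Tyr): best is TAT at 34.2.

GCC CAG GGT TTT TAT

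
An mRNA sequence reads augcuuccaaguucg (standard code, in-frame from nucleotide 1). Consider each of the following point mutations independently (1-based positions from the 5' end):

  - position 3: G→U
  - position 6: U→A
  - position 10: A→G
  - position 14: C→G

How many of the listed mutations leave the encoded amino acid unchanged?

Codon 1: AUG (Met) → AUU (Ile) — missense.
Codon 2: CUU (Leu) → CUA (Leu) — synonymous.
Codon 4: AGU (Ser) → GGU (Gly) — missense.
Codon 5: UCG (Ser) → UGG (Trp) — missense.
Synonymous: 1 of 4.

1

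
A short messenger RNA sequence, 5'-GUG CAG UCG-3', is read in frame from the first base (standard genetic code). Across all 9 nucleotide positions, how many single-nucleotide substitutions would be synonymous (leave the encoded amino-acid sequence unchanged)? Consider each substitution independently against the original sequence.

7

Codon 1 (GUG, Val): 3 synonymous substitutions.
Codon 2 (CAG, Gln): 1 synonymous substitution.
Codon 3 (UCG, Ser): 3 synonymous substitutions.
Total: 3 + 1 + 3 = 7.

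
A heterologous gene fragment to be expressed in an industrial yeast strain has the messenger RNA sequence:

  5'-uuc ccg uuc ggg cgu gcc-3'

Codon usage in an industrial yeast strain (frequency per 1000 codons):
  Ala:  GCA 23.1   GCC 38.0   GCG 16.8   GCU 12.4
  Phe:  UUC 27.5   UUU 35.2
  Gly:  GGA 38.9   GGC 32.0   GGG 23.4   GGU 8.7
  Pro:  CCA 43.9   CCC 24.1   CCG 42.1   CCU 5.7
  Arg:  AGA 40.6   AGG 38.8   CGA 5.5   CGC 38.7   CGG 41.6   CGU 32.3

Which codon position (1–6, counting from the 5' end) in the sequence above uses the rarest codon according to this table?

4

Codon 1 UUC (Phe): 27.5 per 1000.
Codon 2 CCG (Pro): 42.1 per 1000.
Codon 3 UUC (Phe): 27.5 per 1000.
Codon 4 GGG (Gly): 23.4 per 1000.
Codon 5 CGU (Arg): 32.3 per 1000.
Codon 6 GCC (Ala): 38.0 per 1000.
Lowest frequency is 23.4 at codon 4.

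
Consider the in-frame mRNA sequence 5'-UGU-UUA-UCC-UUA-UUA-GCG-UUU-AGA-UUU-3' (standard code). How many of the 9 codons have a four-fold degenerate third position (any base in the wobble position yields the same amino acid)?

2

Codon 1 UGU (Cys): third position 2-fold.
Codon 2 UUA (Leu): third position 2-fold.
Codon 3 UCC (Ser): third position 4-fold.
Codon 4 UUA (Leu): third position 2-fold.
Codon 5 UUA (Leu): third position 2-fold.
Codon 6 GCG (Ala): third position 4-fold.
Codon 7 UUU (Phe): third position 2-fold.
Codon 8 AGA (Arg): third position 2-fold.
Codon 9 UUU (Phe): third position 2-fold.
Four-fold degenerate third positions: 2.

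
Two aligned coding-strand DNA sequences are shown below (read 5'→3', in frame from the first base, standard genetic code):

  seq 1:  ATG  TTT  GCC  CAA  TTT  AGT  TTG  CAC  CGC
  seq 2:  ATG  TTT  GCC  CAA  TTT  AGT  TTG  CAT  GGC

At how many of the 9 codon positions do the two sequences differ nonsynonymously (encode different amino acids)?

Codon 1: ATG Met / ATG Met — identical.
Codon 2: TTT Phe / TTT Phe — identical.
Codon 3: GCC Ala / GCC Ala — identical.
Codon 4: CAA Gln / CAA Gln — identical.
Codon 5: TTT Phe / TTT Phe — identical.
Codon 6: AGT Ser / AGT Ser — identical.
Codon 7: TTG Leu / TTG Leu — identical.
Codon 8: CAC His / CAT His — synonymous.
Codon 9: CGC Arg / GGC Gly — nonsynonymous.
Nonsynonymous differences: 1.

1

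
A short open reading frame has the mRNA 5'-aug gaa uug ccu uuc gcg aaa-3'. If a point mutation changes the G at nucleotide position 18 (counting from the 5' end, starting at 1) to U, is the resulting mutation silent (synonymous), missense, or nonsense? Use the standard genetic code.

silent

Position 18 falls in codon 6: GCG → Ala.
After the substitution the codon is GCU → Ala.
Both encode Ala, so the change is synonymous.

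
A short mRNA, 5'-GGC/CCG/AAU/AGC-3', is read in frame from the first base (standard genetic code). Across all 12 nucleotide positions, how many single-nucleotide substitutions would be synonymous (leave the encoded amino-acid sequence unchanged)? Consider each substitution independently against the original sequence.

8

Codon 1 (GGC, Gly): 3 synonymous substitutions.
Codon 2 (CCG, Pro): 3 synonymous substitutions.
Codon 3 (AAU, Asn): 1 synonymous substitution.
Codon 4 (AGC, Ser): 1 synonymous substitution.
Total: 3 + 3 + 1 + 1 = 8.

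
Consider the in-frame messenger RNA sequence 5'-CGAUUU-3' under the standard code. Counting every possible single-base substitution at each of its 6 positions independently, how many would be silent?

5

Codon 1 (CGA, Arg): 4 synonymous substitutions.
Codon 2 (UUU, Phe): 1 synonymous substitution.
Total: 4 + 1 = 5.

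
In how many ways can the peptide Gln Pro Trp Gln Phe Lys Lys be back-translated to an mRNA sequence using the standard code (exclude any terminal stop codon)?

128

Gln: 2 codons.
Pro: 4 codons.
Trp: 1 codon.
Gln: 2 codons.
Phe: 2 codons.
Lys: 2 codons.
Lys: 2 codons.
2 × 4 × 1 × 2 × 2 × 2 × 2 = 128.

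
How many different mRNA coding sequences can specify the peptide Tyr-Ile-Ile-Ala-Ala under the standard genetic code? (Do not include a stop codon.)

288

Tyr: 2 codons.
Ile: 3 codons.
Ile: 3 codons.
Ala: 4 codons.
Ala: 4 codons.
2 × 3 × 3 × 4 × 4 = 288.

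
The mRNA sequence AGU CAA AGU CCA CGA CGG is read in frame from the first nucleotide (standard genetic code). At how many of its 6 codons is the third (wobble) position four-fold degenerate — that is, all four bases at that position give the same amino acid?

3

Codon 1 AGU (Ser): third position 2-fold.
Codon 2 CAA (Gln): third position 2-fold.
Codon 3 AGU (Ser): third position 2-fold.
Codon 4 CCA (Pro): third position 4-fold.
Codon 5 CGA (Arg): third position 4-fold.
Codon 6 CGG (Arg): third position 4-fold.
Four-fold degenerate third positions: 3.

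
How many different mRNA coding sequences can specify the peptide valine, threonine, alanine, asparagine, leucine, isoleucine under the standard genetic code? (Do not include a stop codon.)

Val: 4 codons.
Thr: 4 codons.
Ala: 4 codons.
Asn: 2 codons.
Leu: 6 codons.
Ile: 3 codons.
4 × 4 × 4 × 2 × 6 × 3 = 2304.

2304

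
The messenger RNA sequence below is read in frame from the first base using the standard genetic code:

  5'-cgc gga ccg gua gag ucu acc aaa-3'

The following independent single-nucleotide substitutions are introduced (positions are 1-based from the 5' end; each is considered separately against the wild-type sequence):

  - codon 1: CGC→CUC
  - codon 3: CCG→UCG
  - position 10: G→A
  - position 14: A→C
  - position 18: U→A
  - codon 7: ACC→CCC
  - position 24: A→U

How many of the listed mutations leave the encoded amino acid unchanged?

Codon 1: CGC (Arg) → CUC (Leu) — missense.
Codon 3: CCG (Pro) → UCG (Ser) — missense.
Codon 4: GUA (Val) → AUA (Ile) — missense.
Codon 5: GAG (Glu) → GCG (Ala) — missense.
Codon 6: UCU (Ser) → UCA (Ser) — synonymous.
Codon 7: ACC (Thr) → CCC (Pro) — missense.
Codon 8: AAA (Lys) → AAU (Asn) — missense.
Synonymous: 1 of 7.

1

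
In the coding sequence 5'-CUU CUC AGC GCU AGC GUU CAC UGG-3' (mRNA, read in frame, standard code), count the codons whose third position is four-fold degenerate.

4

Codon 1 CUU (Leu): third position 4-fold.
Codon 2 CUC (Leu): third position 4-fold.
Codon 3 AGC (Ser): third position 2-fold.
Codon 4 GCU (Ala): third position 4-fold.
Codon 5 AGC (Ser): third position 2-fold.
Codon 6 GUU (Val): third position 4-fold.
Codon 7 CAC (His): third position 2-fold.
Codon 8 UGG (Trp): third position 1-fold.
Four-fold degenerate third positions: 4.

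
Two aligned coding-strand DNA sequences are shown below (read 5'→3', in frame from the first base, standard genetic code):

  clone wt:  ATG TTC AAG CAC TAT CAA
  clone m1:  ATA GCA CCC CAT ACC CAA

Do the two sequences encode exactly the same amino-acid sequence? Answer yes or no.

no

Codon 1: ATG Met / ATA Ile — nonsynonymous.
Codon 2: TTC Phe / GCA Ala — nonsynonymous.
Codon 3: AAG Lys / CCC Pro — nonsynonymous.
Codon 4: CAC His / CAT His — synonymous.
Codon 5: TAT Tyr / ACC Thr — nonsynonymous.
Codon 6: CAA Gln / CAA Gln — identical.
Nonsynonymous differences: 4 → different protein.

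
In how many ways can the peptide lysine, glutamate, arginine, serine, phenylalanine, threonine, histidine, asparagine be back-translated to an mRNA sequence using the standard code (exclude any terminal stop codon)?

4608

Lys: 2 codons.
Glu: 2 codons.
Arg: 6 codons.
Ser: 6 codons.
Phe: 2 codons.
Thr: 4 codons.
His: 2 codons.
Asn: 2 codons.
2 × 2 × 6 × 6 × 2 × 4 × 2 × 2 = 4608.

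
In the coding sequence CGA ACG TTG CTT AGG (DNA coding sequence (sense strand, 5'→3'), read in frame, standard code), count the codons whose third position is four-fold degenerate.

Codon 1 CGA (Arg): third position 4-fold.
Codon 2 ACG (Thr): third position 4-fold.
Codon 3 TTG (Leu): third position 2-fold.
Codon 4 CTT (Leu): third position 4-fold.
Codon 5 AGG (Arg): third position 2-fold.
Four-fold degenerate third positions: 3.

3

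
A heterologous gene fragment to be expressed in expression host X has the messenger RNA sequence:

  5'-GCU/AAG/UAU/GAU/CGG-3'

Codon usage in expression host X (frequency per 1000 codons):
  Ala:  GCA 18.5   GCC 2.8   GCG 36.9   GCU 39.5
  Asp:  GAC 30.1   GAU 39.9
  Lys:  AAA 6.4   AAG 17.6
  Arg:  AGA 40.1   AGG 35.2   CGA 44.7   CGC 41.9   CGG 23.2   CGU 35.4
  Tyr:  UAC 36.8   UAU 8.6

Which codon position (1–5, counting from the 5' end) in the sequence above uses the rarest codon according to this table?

Codon 1 GCU (Ala): 39.5 per 1000.
Codon 2 AAG (Lys): 17.6 per 1000.
Codon 3 UAU (Tyr): 8.6 per 1000.
Codon 4 GAU (Asp): 39.9 per 1000.
Codon 5 CGG (Arg): 23.2 per 1000.
Lowest frequency is 8.6 at codon 3.

3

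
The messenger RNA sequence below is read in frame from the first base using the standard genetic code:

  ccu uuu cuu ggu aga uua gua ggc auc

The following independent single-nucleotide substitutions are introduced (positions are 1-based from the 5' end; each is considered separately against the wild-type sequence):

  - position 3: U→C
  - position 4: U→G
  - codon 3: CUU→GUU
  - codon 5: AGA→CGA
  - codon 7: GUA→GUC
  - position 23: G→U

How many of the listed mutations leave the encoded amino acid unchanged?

Codon 1: CCU (Pro) → CCC (Pro) — synonymous.
Codon 2: UUU (Phe) → GUU (Val) — missense.
Codon 3: CUU (Leu) → GUU (Val) — missense.
Codon 5: AGA (Arg) → CGA (Arg) — synonymous.
Codon 7: GUA (Val) → GUC (Val) — synonymous.
Codon 8: GGC (Gly) → GUC (Val) — missense.
Synonymous: 3 of 6.

3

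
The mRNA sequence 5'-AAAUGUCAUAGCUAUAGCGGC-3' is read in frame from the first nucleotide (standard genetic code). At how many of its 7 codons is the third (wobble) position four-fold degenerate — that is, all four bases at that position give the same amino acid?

Codon 1 AAA (Lys): third position 2-fold.
Codon 2 UGU (Cys): third position 2-fold.
Codon 3 CAU (His): third position 2-fold.
Codon 4 AGC (Ser): third position 2-fold.
Codon 5 UAU (Tyr): third position 2-fold.
Codon 6 AGC (Ser): third position 2-fold.
Codon 7 GGC (Gly): third position 4-fold.
Four-fold degenerate third positions: 1.

1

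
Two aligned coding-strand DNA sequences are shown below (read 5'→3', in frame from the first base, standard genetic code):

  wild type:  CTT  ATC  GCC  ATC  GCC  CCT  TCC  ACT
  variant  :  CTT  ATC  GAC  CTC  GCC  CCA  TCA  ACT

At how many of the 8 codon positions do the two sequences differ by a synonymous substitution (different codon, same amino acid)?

2

Codon 1: CTT Leu / CTT Leu — identical.
Codon 2: ATC Ile / ATC Ile — identical.
Codon 3: GCC Ala / GAC Asp — nonsynonymous.
Codon 4: ATC Ile / CTC Leu — nonsynonymous.
Codon 5: GCC Ala / GCC Ala — identical.
Codon 6: CCT Pro / CCA Pro — synonymous.
Codon 7: TCC Ser / TCA Ser — synonymous.
Codon 8: ACT Thr / ACT Thr — identical.
Synonymous differences: 2.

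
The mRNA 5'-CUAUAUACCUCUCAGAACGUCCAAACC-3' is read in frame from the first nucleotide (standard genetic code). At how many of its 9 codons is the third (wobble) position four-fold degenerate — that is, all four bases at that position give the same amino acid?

Codon 1 CUA (Leu): third position 4-fold.
Codon 2 UAU (Tyr): third position 2-fold.
Codon 3 ACC (Thr): third position 4-fold.
Codon 4 UCU (Ser): third position 4-fold.
Codon 5 CAG (Gln): third position 2-fold.
Codon 6 AAC (Asn): third position 2-fold.
Codon 7 GUC (Val): third position 4-fold.
Codon 8 CAA (Gln): third position 2-fold.
Codon 9 ACC (Thr): third position 4-fold.
Four-fold degenerate third positions: 5.

5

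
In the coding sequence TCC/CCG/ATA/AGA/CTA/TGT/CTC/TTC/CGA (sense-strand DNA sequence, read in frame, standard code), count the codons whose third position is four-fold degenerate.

Codon 1 TCC (Ser): third position 4-fold.
Codon 2 CCG (Pro): third position 4-fold.
Codon 3 ATA (Ile): third position 3-fold.
Codon 4 AGA (Arg): third position 2-fold.
Codon 5 CTA (Leu): third position 4-fold.
Codon 6 TGT (Cys): third position 2-fold.
Codon 7 CTC (Leu): third position 4-fold.
Codon 8 TTC (Phe): third position 2-fold.
Codon 9 CGA (Arg): third position 4-fold.
Four-fold degenerate third positions: 5.

5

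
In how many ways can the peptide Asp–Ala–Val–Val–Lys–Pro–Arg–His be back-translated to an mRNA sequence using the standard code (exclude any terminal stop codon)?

12288

Asp: 2 codons.
Ala: 4 codons.
Val: 4 codons.
Val: 4 codons.
Lys: 2 codons.
Pro: 4 codons.
Arg: 6 codons.
His: 2 codons.
2 × 4 × 4 × 4 × 2 × 4 × 6 × 2 = 12288.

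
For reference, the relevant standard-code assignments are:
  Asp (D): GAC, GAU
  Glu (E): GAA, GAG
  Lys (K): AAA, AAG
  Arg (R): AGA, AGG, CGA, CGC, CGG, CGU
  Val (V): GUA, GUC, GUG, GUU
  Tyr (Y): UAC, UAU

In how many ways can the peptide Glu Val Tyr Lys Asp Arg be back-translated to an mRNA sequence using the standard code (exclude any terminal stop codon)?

Glu: 2 codons.
Val: 4 codons.
Tyr: 2 codons.
Lys: 2 codons.
Asp: 2 codons.
Arg: 6 codons.
2 × 4 × 2 × 2 × 2 × 6 = 384.

384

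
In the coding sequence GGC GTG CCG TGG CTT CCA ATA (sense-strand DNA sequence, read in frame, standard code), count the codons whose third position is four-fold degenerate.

Codon 1 GGC (Gly): third position 4-fold.
Codon 2 GTG (Val): third position 4-fold.
Codon 3 CCG (Pro): third position 4-fold.
Codon 4 TGG (Trp): third position 1-fold.
Codon 5 CTT (Leu): third position 4-fold.
Codon 6 CCA (Pro): third position 4-fold.
Codon 7 ATA (Ile): third position 3-fold.
Four-fold degenerate third positions: 5.

5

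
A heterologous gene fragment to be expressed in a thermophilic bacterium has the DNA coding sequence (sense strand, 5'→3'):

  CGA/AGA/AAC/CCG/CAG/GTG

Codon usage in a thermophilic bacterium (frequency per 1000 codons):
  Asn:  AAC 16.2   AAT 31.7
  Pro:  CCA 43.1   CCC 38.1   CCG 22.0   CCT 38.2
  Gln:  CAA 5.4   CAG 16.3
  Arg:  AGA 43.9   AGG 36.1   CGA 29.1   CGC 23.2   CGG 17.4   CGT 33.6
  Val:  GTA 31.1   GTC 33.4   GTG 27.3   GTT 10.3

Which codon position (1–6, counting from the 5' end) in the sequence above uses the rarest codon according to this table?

3

Codon 1 CGA (Arg): 29.1 per 1000.
Codon 2 AGA (Arg): 43.9 per 1000.
Codon 3 AAC (Asn): 16.2 per 1000.
Codon 4 CCG (Pro): 22.0 per 1000.
Codon 5 CAG (Gln): 16.3 per 1000.
Codon 6 GTG (Val): 27.3 per 1000.
Lowest frequency is 16.2 at codon 3.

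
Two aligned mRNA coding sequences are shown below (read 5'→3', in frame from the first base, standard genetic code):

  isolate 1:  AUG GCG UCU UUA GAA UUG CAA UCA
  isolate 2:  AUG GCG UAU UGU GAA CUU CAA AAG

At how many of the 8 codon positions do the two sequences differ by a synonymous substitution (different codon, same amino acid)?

1

Codon 1: AUG Met / AUG Met — identical.
Codon 2: GCG Ala / GCG Ala — identical.
Codon 3: UCU Ser / UAU Tyr — nonsynonymous.
Codon 4: UUA Leu / UGU Cys — nonsynonymous.
Codon 5: GAA Glu / GAA Glu — identical.
Codon 6: UUG Leu / CUU Leu — synonymous.
Codon 7: CAA Gln / CAA Gln — identical.
Codon 8: UCA Ser / AAG Lys — nonsynonymous.
Synonymous differences: 1.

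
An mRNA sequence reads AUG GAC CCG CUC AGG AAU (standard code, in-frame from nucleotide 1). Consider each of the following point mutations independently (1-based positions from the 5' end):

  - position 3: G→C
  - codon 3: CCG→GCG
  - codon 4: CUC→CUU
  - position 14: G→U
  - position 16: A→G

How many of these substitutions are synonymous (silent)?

Codon 1: AUG (Met) → AUC (Ile) — missense.
Codon 3: CCG (Pro) → GCG (Ala) — missense.
Codon 4: CUC (Leu) → CUU (Leu) — synonymous.
Codon 5: AGG (Arg) → AUG (Met) — missense.
Codon 6: AAU (Asn) → GAU (Asp) — missense.
Synonymous: 1 of 5.

1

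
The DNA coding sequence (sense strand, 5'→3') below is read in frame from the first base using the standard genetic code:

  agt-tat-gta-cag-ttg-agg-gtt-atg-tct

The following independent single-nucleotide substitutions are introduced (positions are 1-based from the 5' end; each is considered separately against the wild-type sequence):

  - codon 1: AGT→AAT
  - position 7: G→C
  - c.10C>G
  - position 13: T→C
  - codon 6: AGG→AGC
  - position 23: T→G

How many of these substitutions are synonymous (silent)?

Codon 1: AGT (Ser) → AAT (Asn) — missense.
Codon 3: GTA (Val) → CTA (Leu) — missense.
Codon 4: CAG (Gln) → GAG (Glu) — missense.
Codon 5: TTG (Leu) → CTG (Leu) — synonymous.
Codon 6: AGG (Arg) → AGC (Ser) — missense.
Codon 8: ATG (Met) → AGG (Arg) — missense.
Synonymous: 1 of 6.

1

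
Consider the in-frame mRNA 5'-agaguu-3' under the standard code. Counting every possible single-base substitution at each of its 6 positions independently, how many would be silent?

Codon 1 (AGA, Arg): 2 synonymous substitutions.
Codon 2 (GUU, Val): 3 synonymous substitutions.
Total: 2 + 3 = 5.

5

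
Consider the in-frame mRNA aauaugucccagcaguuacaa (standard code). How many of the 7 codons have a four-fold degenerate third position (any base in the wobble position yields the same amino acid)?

Codon 1 AAU (Asn): third position 2-fold.
Codon 2 AUG (Met): third position 1-fold.
Codon 3 UCC (Ser): third position 4-fold.
Codon 4 CAG (Gln): third position 2-fold.
Codon 5 CAG (Gln): third position 2-fold.
Codon 6 UUA (Leu): third position 2-fold.
Codon 7 CAA (Gln): third position 2-fold.
Four-fold degenerate third positions: 1.

1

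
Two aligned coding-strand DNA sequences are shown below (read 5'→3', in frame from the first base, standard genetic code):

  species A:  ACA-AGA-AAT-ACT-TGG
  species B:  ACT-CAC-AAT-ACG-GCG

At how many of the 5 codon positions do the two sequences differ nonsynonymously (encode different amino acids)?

Codon 1: ACA Thr / ACT Thr — synonymous.
Codon 2: AGA Arg / CAC His — nonsynonymous.
Codon 3: AAT Asn / AAT Asn — identical.
Codon 4: ACT Thr / ACG Thr — synonymous.
Codon 5: TGG Trp / GCG Ala — nonsynonymous.
Nonsynonymous differences: 2.

2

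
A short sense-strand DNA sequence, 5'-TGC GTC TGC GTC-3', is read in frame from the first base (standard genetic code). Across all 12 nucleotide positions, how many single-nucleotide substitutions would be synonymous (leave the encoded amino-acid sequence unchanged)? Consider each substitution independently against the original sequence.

8

Codon 1 (TGC, Cys): 1 synonymous substitution.
Codon 2 (GTC, Val): 3 synonymous substitutions.
Codon 3 (TGC, Cys): 1 synonymous substitution.
Codon 4 (GTC, Val): 3 synonymous substitutions.
Total: 1 + 3 + 1 + 3 = 8.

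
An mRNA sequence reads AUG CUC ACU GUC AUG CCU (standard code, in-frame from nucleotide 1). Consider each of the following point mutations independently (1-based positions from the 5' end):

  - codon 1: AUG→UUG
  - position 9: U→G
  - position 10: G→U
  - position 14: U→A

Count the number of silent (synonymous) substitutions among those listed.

1

Codon 1: AUG (Met) → UUG (Leu) — missense.
Codon 3: ACU (Thr) → ACG (Thr) — synonymous.
Codon 4: GUC (Val) → UUC (Phe) — missense.
Codon 5: AUG (Met) → AAG (Lys) — missense.
Synonymous: 1 of 4.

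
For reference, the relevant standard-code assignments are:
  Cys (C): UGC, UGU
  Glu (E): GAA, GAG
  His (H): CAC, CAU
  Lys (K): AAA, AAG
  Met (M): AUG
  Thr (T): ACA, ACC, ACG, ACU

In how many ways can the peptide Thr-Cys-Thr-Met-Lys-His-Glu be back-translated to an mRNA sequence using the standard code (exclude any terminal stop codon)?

256

Thr: 4 codons.
Cys: 2 codons.
Thr: 4 codons.
Met: 1 codon.
Lys: 2 codons.
His: 2 codons.
Glu: 2 codons.
4 × 2 × 4 × 1 × 2 × 2 × 2 = 256.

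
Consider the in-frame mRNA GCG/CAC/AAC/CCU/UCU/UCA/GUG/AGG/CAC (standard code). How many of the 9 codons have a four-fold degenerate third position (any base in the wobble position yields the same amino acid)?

5

Codon 1 GCG (Ala): third position 4-fold.
Codon 2 CAC (His): third position 2-fold.
Codon 3 AAC (Asn): third position 2-fold.
Codon 4 CCU (Pro): third position 4-fold.
Codon 5 UCU (Ser): third position 4-fold.
Codon 6 UCA (Ser): third position 4-fold.
Codon 7 GUG (Val): third position 4-fold.
Codon 8 AGG (Arg): third position 2-fold.
Codon 9 CAC (His): third position 2-fold.
Four-fold degenerate third positions: 5.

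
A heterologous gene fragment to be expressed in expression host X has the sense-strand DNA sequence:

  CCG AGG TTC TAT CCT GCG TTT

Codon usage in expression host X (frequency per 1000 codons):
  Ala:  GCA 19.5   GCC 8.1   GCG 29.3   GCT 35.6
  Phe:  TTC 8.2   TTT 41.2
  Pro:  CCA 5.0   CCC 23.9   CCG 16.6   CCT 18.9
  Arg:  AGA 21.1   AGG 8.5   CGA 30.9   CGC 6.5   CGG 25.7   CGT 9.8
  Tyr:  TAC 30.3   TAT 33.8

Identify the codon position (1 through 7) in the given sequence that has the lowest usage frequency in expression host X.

3

Codon 1 CCG (Pro): 16.6 per 1000.
Codon 2 AGG (Arg): 8.5 per 1000.
Codon 3 TTC (Phe): 8.2 per 1000.
Codon 4 TAT (Tyr): 33.8 per 1000.
Codon 5 CCT (Pro): 18.9 per 1000.
Codon 6 GCG (Ala): 29.3 per 1000.
Codon 7 TTT (Phe): 41.2 per 1000.
Lowest frequency is 8.2 at codon 3.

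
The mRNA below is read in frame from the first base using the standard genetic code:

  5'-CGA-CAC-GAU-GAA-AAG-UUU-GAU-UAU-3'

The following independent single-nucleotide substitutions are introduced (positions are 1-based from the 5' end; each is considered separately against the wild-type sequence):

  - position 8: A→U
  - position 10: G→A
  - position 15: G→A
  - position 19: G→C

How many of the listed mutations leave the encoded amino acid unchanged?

Codon 3: GAU (Asp) → GUU (Val) — missense.
Codon 4: GAA (Glu) → AAA (Lys) — missense.
Codon 5: AAG (Lys) → AAA (Lys) — synonymous.
Codon 7: GAU (Asp) → CAU (His) — missense.
Synonymous: 1 of 4.

1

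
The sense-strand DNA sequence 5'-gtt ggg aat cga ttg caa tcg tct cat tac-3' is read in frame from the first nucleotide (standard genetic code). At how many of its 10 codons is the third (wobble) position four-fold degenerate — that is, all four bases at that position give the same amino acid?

Codon 1 GTT (Val): third position 4-fold.
Codon 2 GGG (Gly): third position 4-fold.
Codon 3 AAT (Asn): third position 2-fold.
Codon 4 CGA (Arg): third position 4-fold.
Codon 5 TTG (Leu): third position 2-fold.
Codon 6 CAA (Gln): third position 2-fold.
Codon 7 TCG (Ser): third position 4-fold.
Codon 8 TCT (Ser): third position 4-fold.
Codon 9 CAT (His): third position 2-fold.
Codon 10 TAC (Tyr): third position 2-fold.
Four-fold degenerate third positions: 5.

5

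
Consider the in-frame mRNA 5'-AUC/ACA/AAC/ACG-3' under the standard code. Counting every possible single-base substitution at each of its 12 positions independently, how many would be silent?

9

Codon 1 (AUC, Ile): 2 synonymous substitutions.
Codon 2 (ACA, Thr): 3 synonymous substitutions.
Codon 3 (AAC, Asn): 1 synonymous substitution.
Codon 4 (ACG, Thr): 3 synonymous substitutions.
Total: 2 + 3 + 1 + 3 = 9.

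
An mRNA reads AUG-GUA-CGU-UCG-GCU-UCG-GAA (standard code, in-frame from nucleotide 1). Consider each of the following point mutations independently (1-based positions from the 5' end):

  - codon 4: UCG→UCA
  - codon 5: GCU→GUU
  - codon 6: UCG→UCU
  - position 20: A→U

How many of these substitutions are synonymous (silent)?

2

Codon 4: UCG (Ser) → UCA (Ser) — synonymous.
Codon 5: GCU (Ala) → GUU (Val) — missense.
Codon 6: UCG (Ser) → UCU (Ser) — synonymous.
Codon 7: GAA (Glu) → GUA (Val) — missense.
Synonymous: 2 of 4.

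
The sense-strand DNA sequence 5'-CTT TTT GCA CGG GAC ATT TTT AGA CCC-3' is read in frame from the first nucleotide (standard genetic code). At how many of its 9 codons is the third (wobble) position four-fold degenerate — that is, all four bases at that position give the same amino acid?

4

Codon 1 CTT (Leu): third position 4-fold.
Codon 2 TTT (Phe): third position 2-fold.
Codon 3 GCA (Ala): third position 4-fold.
Codon 4 CGG (Arg): third position 4-fold.
Codon 5 GAC (Asp): third position 2-fold.
Codon 6 ATT (Ile): third position 3-fold.
Codon 7 TTT (Phe): third position 2-fold.
Codon 8 AGA (Arg): third position 2-fold.
Codon 9 CCC (Pro): third position 4-fold.
Four-fold degenerate third positions: 4.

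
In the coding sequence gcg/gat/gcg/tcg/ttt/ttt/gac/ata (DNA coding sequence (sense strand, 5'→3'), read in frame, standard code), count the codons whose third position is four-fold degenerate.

Codon 1 GCG (Ala): third position 4-fold.
Codon 2 GAT (Asp): third position 2-fold.
Codon 3 GCG (Ala): third position 4-fold.
Codon 4 TCG (Ser): third position 4-fold.
Codon 5 TTT (Phe): third position 2-fold.
Codon 6 TTT (Phe): third position 2-fold.
Codon 7 GAC (Asp): third position 2-fold.
Codon 8 ATA (Ile): third position 3-fold.
Four-fold degenerate third positions: 3.

3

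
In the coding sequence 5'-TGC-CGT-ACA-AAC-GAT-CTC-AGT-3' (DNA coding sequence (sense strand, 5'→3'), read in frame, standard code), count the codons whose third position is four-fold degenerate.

3

Codon 1 TGC (Cys): third position 2-fold.
Codon 2 CGT (Arg): third position 4-fold.
Codon 3 ACA (Thr): third position 4-fold.
Codon 4 AAC (Asn): third position 2-fold.
Codon 5 GAT (Asp): third position 2-fold.
Codon 6 CTC (Leu): third position 4-fold.
Codon 7 AGT (Ser): third position 2-fold.
Four-fold degenerate third positions: 3.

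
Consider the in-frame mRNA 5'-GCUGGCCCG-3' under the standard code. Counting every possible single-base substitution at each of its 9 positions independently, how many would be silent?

Codon 1 (GCU, Ala): 3 synonymous substitutions.
Codon 2 (GGC, Gly): 3 synonymous substitutions.
Codon 3 (CCG, Pro): 3 synonymous substitutions.
Total: 3 + 3 + 3 = 9.

9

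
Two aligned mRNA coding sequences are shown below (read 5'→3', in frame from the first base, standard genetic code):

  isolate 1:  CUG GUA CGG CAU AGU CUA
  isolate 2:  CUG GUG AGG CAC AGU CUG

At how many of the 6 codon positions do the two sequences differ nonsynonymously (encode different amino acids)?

Codon 1: CUG Leu / CUG Leu — identical.
Codon 2: GUA Val / GUG Val — synonymous.
Codon 3: CGG Arg / AGG Arg — synonymous.
Codon 4: CAU His / CAC His — synonymous.
Codon 5: AGU Ser / AGU Ser — identical.
Codon 6: CUA Leu / CUG Leu — synonymous.
Nonsynonymous differences: 0.

0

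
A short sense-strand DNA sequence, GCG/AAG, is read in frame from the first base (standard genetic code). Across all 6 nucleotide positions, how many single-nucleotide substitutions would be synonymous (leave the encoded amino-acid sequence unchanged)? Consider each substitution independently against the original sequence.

Codon 1 (GCG, Ala): 3 synonymous substitutions.
Codon 2 (AAG, Lys): 1 synonymous substitution.
Total: 3 + 1 = 4.

4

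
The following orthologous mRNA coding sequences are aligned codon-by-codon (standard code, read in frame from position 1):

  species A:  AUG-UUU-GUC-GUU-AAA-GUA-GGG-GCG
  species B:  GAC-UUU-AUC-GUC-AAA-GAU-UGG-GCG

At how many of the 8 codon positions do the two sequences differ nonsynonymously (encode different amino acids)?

4

Codon 1: AUG Met / GAC Asp — nonsynonymous.
Codon 2: UUU Phe / UUU Phe — identical.
Codon 3: GUC Val / AUC Ile — nonsynonymous.
Codon 4: GUU Val / GUC Val — synonymous.
Codon 5: AAA Lys / AAA Lys — identical.
Codon 6: GUA Val / GAU Asp — nonsynonymous.
Codon 7: GGG Gly / UGG Trp — nonsynonymous.
Codon 8: GCG Ala / GCG Ala — identical.
Nonsynonymous differences: 4.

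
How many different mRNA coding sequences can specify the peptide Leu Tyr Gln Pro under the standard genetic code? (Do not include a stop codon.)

Leu: 6 codons.
Tyr: 2 codons.
Gln: 2 codons.
Pro: 4 codons.
6 × 2 × 2 × 4 = 96.

96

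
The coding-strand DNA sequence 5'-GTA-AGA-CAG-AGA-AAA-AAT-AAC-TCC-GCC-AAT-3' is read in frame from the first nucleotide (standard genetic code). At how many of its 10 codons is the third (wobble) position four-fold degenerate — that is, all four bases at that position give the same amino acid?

3

Codon 1 GTA (Val): third position 4-fold.
Codon 2 AGA (Arg): third position 2-fold.
Codon 3 CAG (Gln): third position 2-fold.
Codon 4 AGA (Arg): third position 2-fold.
Codon 5 AAA (Lys): third position 2-fold.
Codon 6 AAT (Asn): third position 2-fold.
Codon 7 AAC (Asn): third position 2-fold.
Codon 8 TCC (Ser): third position 4-fold.
Codon 9 GCC (Ala): third position 4-fold.
Codon 10 AAT (Asn): third position 2-fold.
Four-fold degenerate third positions: 3.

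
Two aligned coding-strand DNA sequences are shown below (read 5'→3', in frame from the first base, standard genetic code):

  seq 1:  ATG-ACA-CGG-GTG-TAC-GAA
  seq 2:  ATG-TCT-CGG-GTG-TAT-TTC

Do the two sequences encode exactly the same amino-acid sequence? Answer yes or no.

no

Codon 1: ATG Met / ATG Met — identical.
Codon 2: ACA Thr / TCT Ser — nonsynonymous.
Codon 3: CGG Arg / CGG Arg — identical.
Codon 4: GTG Val / GTG Val — identical.
Codon 5: TAC Tyr / TAT Tyr — synonymous.
Codon 6: GAA Glu / TTC Phe — nonsynonymous.
Nonsynonymous differences: 2 → different protein.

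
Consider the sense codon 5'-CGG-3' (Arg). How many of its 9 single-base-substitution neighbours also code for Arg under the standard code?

Position 1: AGG → 1 synonymous.
Position 2: none → 0 synonymous.
Position 3: CGU, CGC, CGA → 3 synonymous.
Total: 1 + 0 + 3 = 4.

4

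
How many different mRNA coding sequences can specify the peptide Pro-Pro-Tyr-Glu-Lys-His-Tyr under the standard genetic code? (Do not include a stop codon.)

Pro: 4 codons.
Pro: 4 codons.
Tyr: 2 codons.
Glu: 2 codons.
Lys: 2 codons.
His: 2 codons.
Tyr: 2 codons.
4 × 4 × 2 × 2 × 2 × 2 × 2 = 512.

512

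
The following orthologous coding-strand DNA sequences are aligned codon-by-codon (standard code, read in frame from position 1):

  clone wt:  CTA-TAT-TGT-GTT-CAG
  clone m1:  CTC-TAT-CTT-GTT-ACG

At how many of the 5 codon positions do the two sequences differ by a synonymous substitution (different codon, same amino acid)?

Codon 1: CTA Leu / CTC Leu — synonymous.
Codon 2: TAT Tyr / TAT Tyr — identical.
Codon 3: TGT Cys / CTT Leu — nonsynonymous.
Codon 4: GTT Val / GTT Val — identical.
Codon 5: CAG Gln / ACG Thr — nonsynonymous.
Synonymous differences: 1.

1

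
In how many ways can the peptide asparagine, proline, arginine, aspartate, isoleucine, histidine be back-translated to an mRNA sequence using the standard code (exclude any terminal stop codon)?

576

Asn: 2 codons.
Pro: 4 codons.
Arg: 6 codons.
Asp: 2 codons.
Ile: 3 codons.
His: 2 codons.
2 × 4 × 6 × 2 × 3 × 2 = 576.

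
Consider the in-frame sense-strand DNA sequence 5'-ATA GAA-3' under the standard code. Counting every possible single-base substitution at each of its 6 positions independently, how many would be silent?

3

Codon 1 (ATA, Ile): 2 synonymous substitutions.
Codon 2 (GAA, Glu): 1 synonymous substitution.
Total: 2 + 1 = 3.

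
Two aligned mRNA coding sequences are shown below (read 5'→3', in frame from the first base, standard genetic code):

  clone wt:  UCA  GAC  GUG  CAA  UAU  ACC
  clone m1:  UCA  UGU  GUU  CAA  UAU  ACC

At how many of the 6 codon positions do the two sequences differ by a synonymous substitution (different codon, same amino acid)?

1

Codon 1: UCA Ser / UCA Ser — identical.
Codon 2: GAC Asp / UGU Cys — nonsynonymous.
Codon 3: GUG Val / GUU Val — synonymous.
Codon 4: CAA Gln / CAA Gln — identical.
Codon 5: UAU Tyr / UAU Tyr — identical.
Codon 6: ACC Thr / ACC Thr — identical.
Synonymous differences: 1.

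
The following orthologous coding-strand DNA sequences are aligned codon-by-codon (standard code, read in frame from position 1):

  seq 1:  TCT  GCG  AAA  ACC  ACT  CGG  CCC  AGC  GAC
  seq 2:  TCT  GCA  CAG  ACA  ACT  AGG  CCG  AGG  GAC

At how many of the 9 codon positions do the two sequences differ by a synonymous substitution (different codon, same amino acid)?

Codon 1: TCT Ser / TCT Ser — identical.
Codon 2: GCG Ala / GCA Ala — synonymous.
Codon 3: AAA Lys / CAG Gln — nonsynonymous.
Codon 4: ACC Thr / ACA Thr — synonymous.
Codon 5: ACT Thr / ACT Thr — identical.
Codon 6: CGG Arg / AGG Arg — synonymous.
Codon 7: CCC Pro / CCG Pro — synonymous.
Codon 8: AGC Ser / AGG Arg — nonsynonymous.
Codon 9: GAC Asp / GAC Asp — identical.
Synonymous differences: 4.

4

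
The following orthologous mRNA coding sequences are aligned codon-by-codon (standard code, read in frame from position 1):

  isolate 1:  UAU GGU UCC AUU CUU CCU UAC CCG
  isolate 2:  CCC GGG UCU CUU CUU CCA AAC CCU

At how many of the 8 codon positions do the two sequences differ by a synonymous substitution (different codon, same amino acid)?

Codon 1: UAU Tyr / CCC Pro — nonsynonymous.
Codon 2: GGU Gly / GGG Gly — synonymous.
Codon 3: UCC Ser / UCU Ser — synonymous.
Codon 4: AUU Ile / CUU Leu — nonsynonymous.
Codon 5: CUU Leu / CUU Leu — identical.
Codon 6: CCU Pro / CCA Pro — synonymous.
Codon 7: UAC Tyr / AAC Asn — nonsynonymous.
Codon 8: CCG Pro / CCU Pro — synonymous.
Synonymous differences: 4.

4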